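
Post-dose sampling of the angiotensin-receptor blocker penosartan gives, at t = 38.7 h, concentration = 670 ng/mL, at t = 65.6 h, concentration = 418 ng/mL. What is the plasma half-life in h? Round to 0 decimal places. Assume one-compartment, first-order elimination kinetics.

40 h

k = ln(C₁/C₂) / (t₂ − t₁) = ln(670/418) / (65.6 − 38.7)
  = 0.4718 / 26.90 = 0.01754 h⁻¹
t½ = ln2 / k = 0.693147 / 0.01754 = 39.52 h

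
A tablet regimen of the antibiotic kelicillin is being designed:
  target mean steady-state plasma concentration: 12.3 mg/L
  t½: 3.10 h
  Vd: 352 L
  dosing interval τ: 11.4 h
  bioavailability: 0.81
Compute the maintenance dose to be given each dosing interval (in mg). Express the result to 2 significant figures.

14000 mg

k = ln2 / t½ = 0.693147 / 3.10 = 0.2236 h⁻¹
CL = k × Vd = 0.2236 × 352 = 78.71 L/h
At steady state, F × (Dose/τ) = Css × CL.
Dose = Css × CL × τ / F = 12.3 × 78.71 × 11.4 / 0.81 = 13630 mg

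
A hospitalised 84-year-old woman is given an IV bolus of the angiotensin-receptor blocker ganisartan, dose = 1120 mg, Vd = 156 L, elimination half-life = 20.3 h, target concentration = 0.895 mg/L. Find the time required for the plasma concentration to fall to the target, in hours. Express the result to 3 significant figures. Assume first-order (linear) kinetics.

61.0 h

C₀ = Dose / Vd = 1120 / 156 = 7.179 mg/L
k = ln2 / t½ = 0.693147 / 20.3 = 0.03415 h⁻¹
t = ln(C₀ / C) / k = ln(7.179 / 0.895) / 0.03415
  = ln(8.021) / 0.03415 = 2.082 / 0.03415 = 60.97 h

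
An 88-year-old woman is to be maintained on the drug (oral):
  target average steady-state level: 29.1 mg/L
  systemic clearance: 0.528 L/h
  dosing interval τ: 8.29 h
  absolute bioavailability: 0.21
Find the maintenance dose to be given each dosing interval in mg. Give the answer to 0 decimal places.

607 mg

At steady state, F × (Dose/τ) = Css × CL.
Dose = Css × CL × τ / F = 29.1 × 0.5280 × 8.29 / 0.21 = 606.5 mg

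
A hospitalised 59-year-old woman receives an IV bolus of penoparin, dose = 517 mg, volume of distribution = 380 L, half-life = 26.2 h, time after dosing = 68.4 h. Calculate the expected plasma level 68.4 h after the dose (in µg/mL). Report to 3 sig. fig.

C₀ = Dose / Vd = 517.0 / 380 = 1.361 mg/L
k = ln2 / t½ = 0.693147 / 26.2 = 0.02646 h⁻¹
C = C₀ · e^(−k·t) = 1.361 × e^(−0.02646 × 68.4)
  = 1.361 × 0.1637 = 0.2228 mg/L
(0.2228 mg/L = 0.2228 µg/mL)

0.223 µg/mL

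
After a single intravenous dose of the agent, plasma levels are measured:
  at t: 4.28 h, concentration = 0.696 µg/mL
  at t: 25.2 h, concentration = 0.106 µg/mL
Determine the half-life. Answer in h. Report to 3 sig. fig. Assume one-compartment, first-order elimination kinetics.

7.71 h

k = ln(C₁/C₂) / (t₂ − t₁) = ln(0.696/0.106) / (25.2 − 4.28)
  = 1.882 / 20.92 = 0.08996 h⁻¹
t½ = ln2 / k = 0.693147 / 0.08996 = 7.705 h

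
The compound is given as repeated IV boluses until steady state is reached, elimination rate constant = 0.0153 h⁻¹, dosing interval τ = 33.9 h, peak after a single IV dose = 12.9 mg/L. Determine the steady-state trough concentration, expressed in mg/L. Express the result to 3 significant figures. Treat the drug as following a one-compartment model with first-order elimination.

19.0 mg/L

e^(−kτ) = e^(−0.01530 × 33.9) = 0.5953
Accumulation ratio R = 1 / (1 − e^(−kτ)) = 1 / (1 − 0.5953) = 2.471
Steady-state trough = C₀ × R × e^(−kτ) = 12.9 × 2.471 × 0.5953 = 18.98 mg/L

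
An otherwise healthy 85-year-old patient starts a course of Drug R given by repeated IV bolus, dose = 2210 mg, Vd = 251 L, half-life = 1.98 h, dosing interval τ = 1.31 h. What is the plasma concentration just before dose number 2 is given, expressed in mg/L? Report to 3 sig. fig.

5.57 mg/L

C₀ per dose = Dose / Vd = 2210 / 251 = 8.805 mg/L
k = ln2 / t½ = 0.693147 / 1.98 = 0.3501 h⁻¹
Fraction remaining after one interval: r = e^(−kτ) = e^(−0.3501 × 1.31) = 0.6321
Before dose 2, 1 dose has been given (aged 1τ).
C_trough = C₀ × r = 8.805 × 0.6321 = 5.566 mg/L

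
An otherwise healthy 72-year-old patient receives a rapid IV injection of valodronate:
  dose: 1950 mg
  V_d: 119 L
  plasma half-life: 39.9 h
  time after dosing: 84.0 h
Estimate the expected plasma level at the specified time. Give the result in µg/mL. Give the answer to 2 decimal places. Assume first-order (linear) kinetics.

C₀ = Dose / Vd = 1950 / 119 = 16.39 mg/L
k = ln2 / t½ = 0.693147 / 39.9 = 0.01737 h⁻¹
C = C₀ · e^(−k·t) = 16.39 × e^(−0.01737 × 84.0)
  = 16.39 × 0.2325 = 3.811 mg/L
(3.811 mg/L = 3.811 µg/mL)

3.81 µg/mL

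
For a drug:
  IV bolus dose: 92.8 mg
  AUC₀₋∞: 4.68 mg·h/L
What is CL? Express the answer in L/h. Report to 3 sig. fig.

19.8 L/h

CL = Dose / AUC = 92.8 / 4.68 = 19.83 L/h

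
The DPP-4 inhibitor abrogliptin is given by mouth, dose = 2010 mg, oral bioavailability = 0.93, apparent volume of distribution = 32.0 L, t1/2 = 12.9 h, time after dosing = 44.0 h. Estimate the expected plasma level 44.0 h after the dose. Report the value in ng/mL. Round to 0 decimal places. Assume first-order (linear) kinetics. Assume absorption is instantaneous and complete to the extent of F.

5492 ng/mL

Amount reaching circulation = F × Dose = 0.93 × 2010 = 1869 mg
C₀ = F·Dose / Vd = 1869 / 32.0 = 58.41 mg/L
k = ln2 / t½ = 0.693147 / 12.9 = 0.05373 h⁻¹
C = C₀ · e^(−k·t) = 58.41 × e^(−0.05373 × 44.0)
  = 58.41 × 0.09403 = 5.492 mg/L
Convert: 5.492 mg/L × 1000 = 5492 ng/mL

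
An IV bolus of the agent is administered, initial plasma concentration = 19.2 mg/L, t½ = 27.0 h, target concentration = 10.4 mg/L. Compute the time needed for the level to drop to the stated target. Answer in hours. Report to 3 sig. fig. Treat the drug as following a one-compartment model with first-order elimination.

k = ln2 / t½ = 0.693147 / 27.0 = 0.02567 h⁻¹
t = ln(C₀ / C) / k = ln(19.20 / 10.4) / 0.02567
  = ln(1.846) / 0.02567 = 0.6130 / 0.02567 = 23.88 h

23.9 h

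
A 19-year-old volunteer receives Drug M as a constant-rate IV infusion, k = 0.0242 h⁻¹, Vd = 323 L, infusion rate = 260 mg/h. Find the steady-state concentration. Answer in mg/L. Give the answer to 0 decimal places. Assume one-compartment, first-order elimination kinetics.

CL = k × Vd = 0.02420 × 323 = 7.817 L/h
At steady state Css = R₀ / CL = 260 / 7.817 = 33.26 mg/L

33 mg/L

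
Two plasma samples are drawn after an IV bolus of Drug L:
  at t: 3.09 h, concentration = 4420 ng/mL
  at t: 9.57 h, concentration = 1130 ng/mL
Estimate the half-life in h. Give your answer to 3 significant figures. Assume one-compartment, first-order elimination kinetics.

k = ln(C₁/C₂) / (t₂ − t₁) = ln(4420/1130) / (9.57 − 3.09)
  = 1.364 / 6.480 = 0.2105 h⁻¹
t½ = ln2 / k = 0.693147 / 0.2105 = 3.293 h

3.29 h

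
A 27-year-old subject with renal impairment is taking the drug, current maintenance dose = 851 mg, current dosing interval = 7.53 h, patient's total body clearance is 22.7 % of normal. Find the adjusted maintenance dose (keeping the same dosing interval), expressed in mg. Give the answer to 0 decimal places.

To keep the same average steady-state level, dosing rate must scale with clearance.
CL ratio = 22.7 / 100 = 0.2270
New dose (same interval) = 851 × 0.2270 = 193.2 mg

193 mg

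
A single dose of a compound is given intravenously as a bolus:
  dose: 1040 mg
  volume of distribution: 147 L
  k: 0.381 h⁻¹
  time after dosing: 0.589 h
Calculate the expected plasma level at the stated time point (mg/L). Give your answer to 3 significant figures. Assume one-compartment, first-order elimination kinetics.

5.65 mg/L

C₀ = Dose / Vd = 1040 / 147 = 7.075 mg/L
C = C₀ · e^(−k·t) = 7.075 × e^(−0.3810 × 0.589)
  = 7.075 × 0.7990 = 5.653 mg/L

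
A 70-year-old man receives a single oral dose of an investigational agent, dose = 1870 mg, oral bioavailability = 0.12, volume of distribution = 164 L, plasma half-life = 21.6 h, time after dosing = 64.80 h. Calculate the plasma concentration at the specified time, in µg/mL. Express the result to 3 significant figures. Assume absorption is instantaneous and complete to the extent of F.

0.171 µg/mL

Amount reaching circulation = F × Dose = 0.12 × 1870 = 224.4 mg
C₀ = F·Dose / Vd = 224.4 / 164 = 1.368 mg/L
k = ln2 / t½ = 0.693147 / 21.6 = 0.03209 h⁻¹
t / t½ = 64.80 / 21.6 = 3 half-lives
C = C₀ × (1/2)^3 = 1.368 × 0.1250 = 0.1710 mg/L
(0.1710 mg/L = 0.1710 µg/mL)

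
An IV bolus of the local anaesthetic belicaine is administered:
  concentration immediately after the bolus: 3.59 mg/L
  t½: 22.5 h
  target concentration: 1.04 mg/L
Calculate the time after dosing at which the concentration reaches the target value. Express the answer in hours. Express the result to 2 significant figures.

40 h

k = ln2 / t½ = 0.693147 / 22.5 = 0.03081 h⁻¹
t = ln(C₀ / C) / k = ln(3.590 / 1.04) / 0.03081
  = ln(3.452) / 0.03081 = 1.239 / 0.03081 = 40.21 h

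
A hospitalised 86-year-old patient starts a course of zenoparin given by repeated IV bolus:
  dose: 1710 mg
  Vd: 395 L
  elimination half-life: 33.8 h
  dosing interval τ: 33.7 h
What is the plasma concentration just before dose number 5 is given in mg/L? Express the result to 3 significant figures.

C₀ per dose = Dose / Vd = 1710 / 395 = 4.329 mg/L
k = ln2 / t½ = 0.693147 / 33.8 = 0.02051 h⁻¹
Fraction remaining after one interval: r = e^(−kτ) = e^(−0.02051 × 33.7) = 0.5010
Before dose 5, 4 doses have been given (aged 1τ, 2τ, 3τ, 4τ).
C_trough = C₀ × (r + r² + … + r^4) = C₀ × r(1−r^4)/(1−r)
        = 4.329 × 0.5010 × (1 − 0.06300) / (1 − 0.5010) = 4.073 mg/L

4.07 mg/L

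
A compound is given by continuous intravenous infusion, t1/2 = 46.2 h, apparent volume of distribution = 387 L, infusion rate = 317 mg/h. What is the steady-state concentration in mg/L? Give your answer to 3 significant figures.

54.6 mg/L

k = ln2 / t½ = 0.693147 / 46.2 = 0.01500 h⁻¹
CL = k × Vd = 0.01500 × 387 = 5.805 L/h
At steady state Css = R₀ / CL = 317 / 5.805 = 54.61 mg/L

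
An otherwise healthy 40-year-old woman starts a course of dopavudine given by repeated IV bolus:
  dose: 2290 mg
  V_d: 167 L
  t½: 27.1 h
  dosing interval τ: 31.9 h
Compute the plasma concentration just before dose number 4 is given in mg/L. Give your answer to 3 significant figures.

C₀ per dose = Dose / Vd = 2290 / 167 = 13.71 mg/L
k = ln2 / t½ = 0.693147 / 27.1 = 0.02558 h⁻¹
Fraction remaining after one interval: r = e^(−kτ) = e^(−0.02558 × 31.9) = 0.4422
Before dose 4, 3 doses have been given (aged 1τ, 2τ, 3τ).
C_trough = C₀ × (r + r² + … + r^3) = C₀ × r(1−r^3)/(1−r)
        = 13.71 × 0.4422 × (1 − 0.08647) / (1 − 0.4422) = 9.929 mg/L

9.93 mg/L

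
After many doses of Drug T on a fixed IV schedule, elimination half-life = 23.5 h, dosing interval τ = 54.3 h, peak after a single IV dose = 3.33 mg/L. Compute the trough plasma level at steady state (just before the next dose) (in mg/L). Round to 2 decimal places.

0.84 mg/L

k = ln2 / t½ = 0.693147 / 23.5 = 0.02950 h⁻¹
e^(−kτ) = e^(−0.02950 × 54.3) = 0.2015
Accumulation ratio R = 1 / (1 − e^(−kτ)) = 1 / (1 − 0.2015) = 1.252
Steady-state trough = C₀ × R × e^(−kτ) = 3.33 × 1.252 × 0.2015 = 0.8401 mg/L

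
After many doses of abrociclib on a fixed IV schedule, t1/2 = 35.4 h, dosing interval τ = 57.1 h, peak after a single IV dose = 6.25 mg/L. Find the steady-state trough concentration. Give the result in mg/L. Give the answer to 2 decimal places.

k = ln2 / t½ = 0.693147 / 35.4 = 0.01958 h⁻¹
e^(−kτ) = e^(−0.01958 × 57.1) = 0.3269
Accumulation ratio R = 1 / (1 − e^(−kτ)) = 1 / (1 − 0.3269) = 1.486
Steady-state trough = C₀ × R × e^(−kτ) = 6.25 × 1.486 × 0.3269 = 3.036 mg/L

3.04 mg/L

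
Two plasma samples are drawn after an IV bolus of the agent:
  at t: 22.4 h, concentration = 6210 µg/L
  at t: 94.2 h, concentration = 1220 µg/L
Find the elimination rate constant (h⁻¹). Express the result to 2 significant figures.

k = ln(C₁/C₂) / (t₂ − t₁) = ln(6210/1220) / (94.2 − 22.4)
  = 1.627 / 71.80 = 0.02266 h⁻¹

0.023 h⁻¹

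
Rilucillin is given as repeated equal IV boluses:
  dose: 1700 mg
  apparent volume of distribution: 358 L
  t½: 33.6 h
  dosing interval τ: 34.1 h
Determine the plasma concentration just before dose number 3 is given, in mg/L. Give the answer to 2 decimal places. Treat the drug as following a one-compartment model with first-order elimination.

C₀ per dose = Dose / Vd = 1700 / 358 = 4.749 mg/L
k = ln2 / t½ = 0.693147 / 33.6 = 0.02063 h⁻¹
Fraction remaining after one interval: r = e^(−kτ) = e^(−0.02063 × 34.1) = 0.4949
Before dose 3, 2 doses have been given (aged 1τ, 2τ).
C_trough = C₀ × (r + r²) = 4.749 × (0.4949 + 0.2449) = 3.513 mg/L

3.51 mg/L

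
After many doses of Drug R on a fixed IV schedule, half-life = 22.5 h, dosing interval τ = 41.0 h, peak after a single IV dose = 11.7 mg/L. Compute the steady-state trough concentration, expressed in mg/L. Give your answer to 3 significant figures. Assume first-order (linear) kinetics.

k = ln2 / t½ = 0.693147 / 22.5 = 0.03081 h⁻¹
e^(−kτ) = e^(−0.03081 × 41.0) = 0.2827
Accumulation ratio R = 1 / (1 − e^(−kτ)) = 1 / (1 − 0.2827) = 1.394
Steady-state trough = C₀ × R × e^(−kτ) = 11.7 × 1.394 × 0.2827 = 4.611 mg/L

4.61 mg/L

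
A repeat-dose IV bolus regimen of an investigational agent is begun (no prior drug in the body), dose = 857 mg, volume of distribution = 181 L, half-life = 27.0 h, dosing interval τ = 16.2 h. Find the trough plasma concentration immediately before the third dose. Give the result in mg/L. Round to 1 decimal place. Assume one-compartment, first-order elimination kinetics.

C₀ per dose = Dose / Vd = 857 / 181 = 4.735 mg/L
k = ln2 / t½ = 0.693147 / 27.0 = 0.02567 h⁻¹
Fraction remaining after one interval: r = e^(−kτ) = e^(−0.02567 × 16.2) = 0.6598
Before dose 3, 2 doses have been given (aged 1τ, 2τ).
C_trough = C₀ × (r + r²) = 4.735 × (0.6598 + 0.4353) = 5.185 mg/L

5.2 mg/L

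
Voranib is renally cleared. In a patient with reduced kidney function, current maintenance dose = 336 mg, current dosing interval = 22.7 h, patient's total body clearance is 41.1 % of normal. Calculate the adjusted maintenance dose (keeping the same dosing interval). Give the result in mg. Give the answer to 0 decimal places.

To keep the same average steady-state level, dosing rate must scale with clearance.
CL ratio = 41.1 / 100 = 0.4110
New dose (same interval) = 336 × 0.4110 = 138.1 mg

138 mg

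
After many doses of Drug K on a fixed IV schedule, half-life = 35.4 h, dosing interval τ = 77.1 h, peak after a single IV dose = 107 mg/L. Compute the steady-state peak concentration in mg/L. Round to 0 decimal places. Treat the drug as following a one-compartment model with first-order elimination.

137 mg/L

k = ln2 / t½ = 0.693147 / 35.4 = 0.01958 h⁻¹
e^(−kτ) = e^(−0.01958 × 77.1) = 0.2210
Accumulation ratio R = 1 / (1 − e^(−kτ)) = 1 / (1 − 0.2210) = 1.284
Steady-state peak = C₀ × R = 107 × 1.284 = 137.4 mg/L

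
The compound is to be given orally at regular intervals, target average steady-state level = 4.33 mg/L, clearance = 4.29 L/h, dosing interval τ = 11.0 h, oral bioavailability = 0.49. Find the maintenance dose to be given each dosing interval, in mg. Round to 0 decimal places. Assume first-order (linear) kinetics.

At steady state, F × (Dose/τ) = Css × CL.
Dose = Css × CL × τ / F = 4.33 × 4.290 × 11.0 / 0.49 = 417.0 mg

417 mg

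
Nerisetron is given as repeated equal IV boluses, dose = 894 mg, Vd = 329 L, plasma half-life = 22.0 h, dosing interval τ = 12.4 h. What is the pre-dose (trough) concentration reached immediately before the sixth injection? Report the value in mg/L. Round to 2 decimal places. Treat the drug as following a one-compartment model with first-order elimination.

4.88 mg/L

C₀ per dose = Dose / Vd = 894 / 329 = 2.717 mg/L
k = ln2 / t½ = 0.693147 / 22.0 = 0.03151 h⁻¹
Fraction remaining after one interval: r = e^(−kτ) = e^(−0.03151 × 12.4) = 0.6766
Before dose 6, 5 doses have been given (aged 1τ, 2τ, 3τ, 4τ, 5τ).
C_trough = C₀ × (r + r² + … + r^5) = C₀ × r(1−r^5)/(1−r)
        = 2.717 × 0.6766 × (1 − 0.1418) / (1 − 0.6766) = 4.878 mg/L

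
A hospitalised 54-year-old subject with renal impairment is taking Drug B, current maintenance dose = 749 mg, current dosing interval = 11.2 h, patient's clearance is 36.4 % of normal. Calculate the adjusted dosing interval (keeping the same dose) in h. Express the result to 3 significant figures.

30.8 h

To keep the same average steady-state level, dosing rate must scale with clearance.
CL ratio = 36.4 / 100 = 0.3640
New interval (same dose) = 11.2 / 0.3640 = 30.77 h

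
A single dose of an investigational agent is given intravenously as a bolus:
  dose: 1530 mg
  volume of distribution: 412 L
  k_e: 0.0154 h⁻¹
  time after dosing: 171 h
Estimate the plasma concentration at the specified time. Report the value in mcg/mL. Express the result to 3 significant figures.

0.267 mcg/mL

C₀ = Dose / Vd = 1530 / 412 = 3.714 mg/L
C = C₀ · e^(−k·t) = 3.714 × e^(−0.01540 × 171)
  = 3.714 × 0.07183 = 0.2668 mg/L
(0.2668 mg/L = 0.2668 mcg/mL)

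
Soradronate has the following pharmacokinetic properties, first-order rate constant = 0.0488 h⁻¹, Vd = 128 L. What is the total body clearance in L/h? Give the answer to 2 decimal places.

CL = k × Vd = 0.0488 × 128 = 6.246 L/h

6.25 L/h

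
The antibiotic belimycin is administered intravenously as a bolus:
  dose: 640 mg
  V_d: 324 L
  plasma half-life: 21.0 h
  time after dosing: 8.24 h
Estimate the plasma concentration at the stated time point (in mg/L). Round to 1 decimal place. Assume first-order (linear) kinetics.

1.5 mg/L

C₀ = Dose / Vd = 640.0 / 324 = 1.975 mg/L
k = ln2 / t½ = 0.693147 / 21.0 = 0.03301 h⁻¹
C = C₀ · e^(−k·t) = 1.975 × e^(−0.03301 × 8.24)
  = 1.975 × 0.7619 = 1.505 mg/L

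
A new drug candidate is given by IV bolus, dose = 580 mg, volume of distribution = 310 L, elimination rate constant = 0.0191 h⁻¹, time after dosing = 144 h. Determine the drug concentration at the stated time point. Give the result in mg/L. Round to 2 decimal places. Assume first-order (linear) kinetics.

C₀ = Dose / Vd = 580.0 / 310 = 1.871 mg/L
C = C₀ · e^(−k·t) = 1.871 × e^(−0.01910 × 144)
  = 1.871 × 0.06390 = 0.1196 mg/L

0.12 mg/L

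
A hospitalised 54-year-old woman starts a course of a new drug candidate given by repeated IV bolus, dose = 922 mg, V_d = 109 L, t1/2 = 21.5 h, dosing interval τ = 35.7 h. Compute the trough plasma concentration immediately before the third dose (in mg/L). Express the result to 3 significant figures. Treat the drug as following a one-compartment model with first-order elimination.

3.52 mg/L

C₀ per dose = Dose / Vd = 922 / 109 = 8.459 mg/L
k = ln2 / t½ = 0.693147 / 21.5 = 0.03224 h⁻¹
Fraction remaining after one interval: r = e^(−kτ) = e^(−0.03224 × 35.7) = 0.3163
Before dose 3, 2 doses have been given (aged 1τ, 2τ).
C_trough = C₀ × (r + r²) = 8.459 × (0.3163 + 0.1000) = 3.521 mg/L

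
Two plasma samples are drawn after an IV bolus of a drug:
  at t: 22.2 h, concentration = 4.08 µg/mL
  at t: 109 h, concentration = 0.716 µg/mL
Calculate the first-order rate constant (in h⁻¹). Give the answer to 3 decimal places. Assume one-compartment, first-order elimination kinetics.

0.020 h⁻¹

k = ln(C₁/C₂) / (t₂ − t₁) = ln(4.08/0.716) / (109 − 22.2)
  = 1.740 / 86.80 = 0.02005 h⁻¹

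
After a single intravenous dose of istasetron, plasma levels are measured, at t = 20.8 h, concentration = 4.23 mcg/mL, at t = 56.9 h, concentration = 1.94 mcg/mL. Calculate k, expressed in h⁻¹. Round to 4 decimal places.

k = ln(C₁/C₂) / (t₂ − t₁) = ln(4.23/1.94) / (56.9 − 20.8)
  = 0.7795 / 36.10 = 0.02159 h⁻¹

0.0216 h⁻¹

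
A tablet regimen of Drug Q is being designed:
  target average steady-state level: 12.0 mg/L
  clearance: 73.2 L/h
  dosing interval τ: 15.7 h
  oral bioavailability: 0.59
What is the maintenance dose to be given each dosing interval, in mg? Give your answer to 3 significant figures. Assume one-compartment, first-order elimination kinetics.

At steady state, F × (Dose/τ) = Css × CL.
Dose = Css × CL × τ / F = 12.0 × 73.20 × 15.7 / 0.59 = 23370 mg

23400 mg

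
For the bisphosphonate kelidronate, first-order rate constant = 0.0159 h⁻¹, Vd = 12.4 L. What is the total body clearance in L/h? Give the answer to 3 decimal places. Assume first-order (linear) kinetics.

CL = k × Vd = 0.0159 × 12.4 = 0.1972 L/h

0.197 L/h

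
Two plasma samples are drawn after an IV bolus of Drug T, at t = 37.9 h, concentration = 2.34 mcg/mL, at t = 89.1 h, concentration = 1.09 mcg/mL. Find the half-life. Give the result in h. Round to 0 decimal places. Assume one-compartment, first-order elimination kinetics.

k = ln(C₁/C₂) / (t₂ − t₁) = ln(2.34/1.09) / (89.1 − 37.9)
  = 0.7640 / 51.20 = 0.01492 h⁻¹
t½ = ln2 / k = 0.693147 / 0.01492 = 46.46 h

46 h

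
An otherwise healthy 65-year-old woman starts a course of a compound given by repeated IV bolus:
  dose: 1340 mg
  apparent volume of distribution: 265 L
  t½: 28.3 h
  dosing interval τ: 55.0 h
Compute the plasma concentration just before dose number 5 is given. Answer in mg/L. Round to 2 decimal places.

C₀ per dose = Dose / Vd = 1340 / 265 = 5.057 mg/L
k = ln2 / t½ = 0.693147 / 28.3 = 0.02449 h⁻¹
Fraction remaining after one interval: r = e^(−kτ) = e^(−0.02449 × 55.0) = 0.2600
Before dose 5, 4 doses have been given (aged 1τ, 2τ, 3τ, 4τ).
C_trough = C₀ × (r + r² + … + r^4) = C₀ × r(1−r^4)/(1−r)
        = 5.057 × 0.2600 × (1 − 0.004570) / (1 − 0.2600) = 1.769 mg/L

1.77 mg/L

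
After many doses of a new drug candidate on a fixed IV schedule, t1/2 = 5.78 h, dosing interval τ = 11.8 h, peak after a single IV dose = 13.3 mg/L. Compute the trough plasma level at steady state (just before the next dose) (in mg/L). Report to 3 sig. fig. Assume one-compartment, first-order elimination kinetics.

4.27 mg/L

k = ln2 / t½ = 0.693147 / 5.78 = 0.1199 h⁻¹
e^(−kτ) = e^(−0.1199 × 11.8) = 0.2430
Accumulation ratio R = 1 / (1 − e^(−kτ)) = 1 / (1 − 0.2430) = 1.321
Steady-state trough = C₀ × R × e^(−kτ) = 13.3 × 1.321 × 0.2430 = 4.269 mg/L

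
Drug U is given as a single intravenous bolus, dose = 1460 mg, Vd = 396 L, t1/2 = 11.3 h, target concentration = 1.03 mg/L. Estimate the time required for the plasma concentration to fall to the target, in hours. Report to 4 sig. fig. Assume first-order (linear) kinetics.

C₀ = Dose / Vd = 1460 / 396 = 3.687 mg/L
k = ln2 / t½ = 0.693147 / 11.3 = 0.06134 h⁻¹
t = ln(C₀ / C) / k = ln(3.687 / 1.03) / 0.06134
  = ln(3.580) / 0.06134 = 1.275 / 0.06134 = 20.79 h

20.79 h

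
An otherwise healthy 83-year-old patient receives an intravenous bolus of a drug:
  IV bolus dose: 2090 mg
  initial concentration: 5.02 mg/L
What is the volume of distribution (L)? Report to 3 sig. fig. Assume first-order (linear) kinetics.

416 L

Vd = Dose / C₀ = 2090 / 5.02 = 416.3 L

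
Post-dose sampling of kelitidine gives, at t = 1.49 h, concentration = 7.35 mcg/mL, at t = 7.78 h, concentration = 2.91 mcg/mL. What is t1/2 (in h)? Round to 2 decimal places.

k = ln(C₁/C₂) / (t₂ − t₁) = ln(7.35/2.91) / (7.78 − 1.49)
  = 0.9265 / 6.290 = 0.1473 h⁻¹
t½ = ln2 / k = 0.693147 / 0.1473 = 4.706 h

4.71 h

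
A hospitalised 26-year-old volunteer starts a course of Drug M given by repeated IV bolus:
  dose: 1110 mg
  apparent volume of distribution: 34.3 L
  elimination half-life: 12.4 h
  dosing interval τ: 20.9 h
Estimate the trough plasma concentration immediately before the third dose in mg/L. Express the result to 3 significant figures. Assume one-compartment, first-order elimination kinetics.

C₀ per dose = Dose / Vd = 1110 / 34.3 = 32.36 mg/L
k = ln2 / t½ = 0.693147 / 12.4 = 0.05590 h⁻¹
Fraction remaining after one interval: r = e^(−kτ) = e^(−0.05590 × 20.9) = 0.3109
Before dose 3, 2 doses have been given (aged 1τ, 2τ).
C_trough = C₀ × (r + r²) = 32.36 × (0.3109 + 0.09666) = 13.19 mg/L

13.2 mg/L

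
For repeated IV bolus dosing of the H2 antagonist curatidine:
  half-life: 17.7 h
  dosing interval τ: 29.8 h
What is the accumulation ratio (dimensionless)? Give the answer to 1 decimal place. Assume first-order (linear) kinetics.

k = ln2 / t½ = 0.693147 / 17.7 = 0.03916 h⁻¹
e^(−kτ) = e^(−0.03916 × 29.8) = 0.3113
Accumulation ratio R = 1 / (1 − e^(−kτ)) = 1 / (1 − 0.3113) = 1.452

1.5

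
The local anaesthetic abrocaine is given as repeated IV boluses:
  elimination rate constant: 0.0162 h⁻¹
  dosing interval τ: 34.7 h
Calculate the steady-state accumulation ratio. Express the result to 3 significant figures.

2.33

e^(−kτ) = e^(−0.01620 × 34.7) = 0.5700
Accumulation ratio R = 1 / (1 − e^(−kτ)) = 1 / (1 − 0.5700) = 2.326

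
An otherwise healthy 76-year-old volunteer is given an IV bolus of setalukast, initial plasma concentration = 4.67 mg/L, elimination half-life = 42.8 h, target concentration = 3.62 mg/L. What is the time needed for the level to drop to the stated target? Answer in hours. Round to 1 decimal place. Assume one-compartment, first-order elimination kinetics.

15.7 h

k = ln2 / t½ = 0.693147 / 42.8 = 0.01620 h⁻¹
t = ln(C₀ / C) / k = ln(4.670 / 3.62) / 0.01620
  = ln(1.290) / 0.01620 = 0.2546 / 0.01620 = 15.72 h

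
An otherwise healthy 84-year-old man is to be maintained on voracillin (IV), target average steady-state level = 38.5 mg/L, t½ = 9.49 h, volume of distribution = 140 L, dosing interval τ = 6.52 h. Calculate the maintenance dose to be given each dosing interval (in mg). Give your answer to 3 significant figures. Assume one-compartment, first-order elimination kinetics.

k = ln2 / t½ = 0.693147 / 9.49 = 0.07304 h⁻¹
CL = k × Vd = 0.07304 × 140 = 10.23 L/h
At steady state, Dose/τ = Css × CL.
Dose = Css × CL × τ = 38.5 × 10.23 × 6.52 = 2568 mg

2570 mg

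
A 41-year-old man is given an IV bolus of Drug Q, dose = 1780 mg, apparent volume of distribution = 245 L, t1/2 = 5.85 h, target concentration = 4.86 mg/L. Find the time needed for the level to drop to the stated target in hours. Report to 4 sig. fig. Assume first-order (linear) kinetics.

3.393 h

C₀ = Dose / Vd = 1780 / 245 = 7.265 mg/L
k = ln2 / t½ = 0.693147 / 5.85 = 0.1185 h⁻¹
t = ln(C₀ / C) / k = ln(7.265 / 4.86) / 0.1185
  = ln(1.495) / 0.1185 = 0.4021 / 0.1185 = 3.393 h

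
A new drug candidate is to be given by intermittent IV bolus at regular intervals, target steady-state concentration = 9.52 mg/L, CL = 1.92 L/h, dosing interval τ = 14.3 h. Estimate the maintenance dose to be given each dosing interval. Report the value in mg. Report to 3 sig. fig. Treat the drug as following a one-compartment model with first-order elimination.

At steady state, Dose/τ = Css × CL.
Dose = Css × CL × τ = 9.52 × 1.920 × 14.3 = 261.4 mg

261 mg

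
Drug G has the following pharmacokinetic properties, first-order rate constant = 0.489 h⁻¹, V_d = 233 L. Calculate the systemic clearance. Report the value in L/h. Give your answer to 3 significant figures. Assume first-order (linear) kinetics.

CL = k × Vd = 0.489 × 233 = 113.9 L/h

114 L/h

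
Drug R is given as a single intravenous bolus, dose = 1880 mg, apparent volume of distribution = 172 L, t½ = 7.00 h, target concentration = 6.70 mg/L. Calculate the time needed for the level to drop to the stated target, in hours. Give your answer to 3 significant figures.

4.94 h

C₀ = Dose / Vd = 1880 / 172 = 10.93 mg/L
k = ln2 / t½ = 0.693147 / 7.00 = 0.09902 h⁻¹
t = ln(C₀ / C) / k = ln(10.93 / 6.70) / 0.09902
  = ln(1.631) / 0.09902 = 0.4892 / 0.09902 = 4.940 h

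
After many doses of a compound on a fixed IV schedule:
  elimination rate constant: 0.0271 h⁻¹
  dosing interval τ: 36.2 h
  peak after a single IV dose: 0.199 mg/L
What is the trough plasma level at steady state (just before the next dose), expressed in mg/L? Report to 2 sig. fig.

e^(−kτ) = e^(−0.02710 × 36.2) = 0.3749
Accumulation ratio R = 1 / (1 − e^(−kτ)) = 1 / (1 − 0.3749) = 1.600
Steady-state trough = C₀ × R × e^(−kτ) = 0.199 × 1.600 × 0.3749 = 0.1194 mg/L

0.12 mg/L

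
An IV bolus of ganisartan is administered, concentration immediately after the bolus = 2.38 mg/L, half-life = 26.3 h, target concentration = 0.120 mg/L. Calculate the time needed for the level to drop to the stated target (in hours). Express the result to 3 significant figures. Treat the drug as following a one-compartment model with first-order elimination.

113 h

k = ln2 / t½ = 0.693147 / 26.3 = 0.02636 h⁻¹
t = ln(C₀ / C) / k = ln(2.380 / 0.120) / 0.02636
  = ln(19.83) / 0.02636 = 2.987 / 0.02636 = 113.3 h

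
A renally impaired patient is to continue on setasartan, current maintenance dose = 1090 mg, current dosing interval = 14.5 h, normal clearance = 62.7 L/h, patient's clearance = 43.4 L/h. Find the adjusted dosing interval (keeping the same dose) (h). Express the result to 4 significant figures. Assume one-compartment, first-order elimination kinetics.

To keep the same average steady-state level, dosing rate must scale with clearance.
CL ratio = 43.4 / 62.7 = 0.6922
New interval (same dose) = 14.5 / 0.6922 = 20.95 h

20.95 h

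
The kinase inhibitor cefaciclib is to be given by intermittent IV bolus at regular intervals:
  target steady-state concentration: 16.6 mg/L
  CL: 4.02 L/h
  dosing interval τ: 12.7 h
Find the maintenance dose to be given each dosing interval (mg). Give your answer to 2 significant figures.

850 mg

At steady state, Dose/τ = Css × CL.
Dose = Css × CL × τ = 16.6 × 4.020 × 12.7 = 847.5 mg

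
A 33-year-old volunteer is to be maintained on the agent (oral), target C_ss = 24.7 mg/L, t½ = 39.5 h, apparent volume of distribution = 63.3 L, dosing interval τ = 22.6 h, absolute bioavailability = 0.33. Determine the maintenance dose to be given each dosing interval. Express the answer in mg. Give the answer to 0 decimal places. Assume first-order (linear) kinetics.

1879 mg

k = ln2 / t½ = 0.693147 / 39.5 = 0.01755 h⁻¹
CL = k × Vd = 0.01755 × 63.3 = 1.111 L/h
At steady state, F × (Dose/τ) = Css × CL.
Dose = Css × CL × τ / F = 24.7 × 1.111 × 22.6 / 0.33 = 1879 mg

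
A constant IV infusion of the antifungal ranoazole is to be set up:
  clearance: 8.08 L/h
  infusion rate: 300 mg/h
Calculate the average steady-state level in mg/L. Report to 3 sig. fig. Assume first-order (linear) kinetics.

37.1 mg/L

At steady state Css = R₀ / CL = 300 / 8.080 = 37.13 mg/L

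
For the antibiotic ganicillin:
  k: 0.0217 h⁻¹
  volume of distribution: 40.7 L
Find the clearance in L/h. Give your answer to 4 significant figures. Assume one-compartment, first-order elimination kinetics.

0.8832 L/h

CL = k × Vd = 0.0217 × 40.7 = 0.8832 L/h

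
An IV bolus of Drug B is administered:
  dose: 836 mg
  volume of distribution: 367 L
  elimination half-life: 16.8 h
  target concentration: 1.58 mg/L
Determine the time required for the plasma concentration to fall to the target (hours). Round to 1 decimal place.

8.9 h

C₀ = Dose / Vd = 836.0 / 367 = 2.278 mg/L
k = ln2 / t½ = 0.693147 / 16.8 = 0.04126 h⁻¹
t = ln(C₀ / C) / k = ln(2.278 / 1.58) / 0.04126
  = ln(1.442) / 0.04126 = 0.3660 / 0.04126 = 8.871 h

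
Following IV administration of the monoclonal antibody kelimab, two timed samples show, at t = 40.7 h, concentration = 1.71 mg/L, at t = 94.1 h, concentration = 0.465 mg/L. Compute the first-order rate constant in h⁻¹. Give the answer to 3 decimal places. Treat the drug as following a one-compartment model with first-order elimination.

k = ln(C₁/C₂) / (t₂ − t₁) = ln(1.71/0.465) / (94.1 − 40.7)
  = 1.302 / 53.40 = 0.02438 h⁻¹

0.024 h⁻¹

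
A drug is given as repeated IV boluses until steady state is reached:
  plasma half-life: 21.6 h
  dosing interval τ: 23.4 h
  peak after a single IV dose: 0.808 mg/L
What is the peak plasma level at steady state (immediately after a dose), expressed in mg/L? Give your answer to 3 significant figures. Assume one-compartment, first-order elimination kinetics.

k = ln2 / t½ = 0.693147 / 21.6 = 0.03209 h⁻¹
e^(−kτ) = e^(−0.03209 × 23.4) = 0.4719
Accumulation ratio R = 1 / (1 − e^(−kτ)) = 1 / (1 − 0.4719) = 1.894
Steady-state peak = C₀ × R = 0.808 × 1.894 = 1.530 mg/L

1.53 mg/L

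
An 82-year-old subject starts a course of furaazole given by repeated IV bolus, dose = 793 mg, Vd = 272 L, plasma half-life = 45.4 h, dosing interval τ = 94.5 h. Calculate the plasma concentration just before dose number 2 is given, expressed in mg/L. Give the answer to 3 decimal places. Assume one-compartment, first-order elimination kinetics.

0.689 mg/L

C₀ per dose = Dose / Vd = 793 / 272 = 2.915 mg/L
k = ln2 / t½ = 0.693147 / 45.4 = 0.01527 h⁻¹
Fraction remaining after one interval: r = e^(−kτ) = e^(−0.01527 × 94.5) = 0.2362
Before dose 2, 1 dose has been given (aged 1τ).
C_trough = C₀ × r = 2.915 × 0.2362 = 0.6885 mg/L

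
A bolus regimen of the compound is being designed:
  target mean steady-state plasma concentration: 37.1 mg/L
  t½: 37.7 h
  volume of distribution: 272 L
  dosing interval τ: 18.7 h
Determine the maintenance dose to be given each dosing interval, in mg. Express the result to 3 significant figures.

k = ln2 / t½ = 0.693147 / 37.7 = 0.01839 h⁻¹
CL = k × Vd = 0.01839 × 272 = 5.002 L/h
At steady state, Dose/τ = Css × CL.
Dose = Css × CL × τ = 37.1 × 5.002 × 18.7 = 3470 mg

3470 mg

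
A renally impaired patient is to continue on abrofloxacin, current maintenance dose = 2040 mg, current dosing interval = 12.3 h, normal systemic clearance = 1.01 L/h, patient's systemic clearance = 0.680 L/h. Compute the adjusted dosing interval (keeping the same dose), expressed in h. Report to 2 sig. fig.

To keep the same average steady-state level, dosing rate must scale with clearance.
CL ratio = 0.680 / 1.01 = 0.6733
New interval (same dose) = 12.3 / 0.6733 = 18.27 h

18 h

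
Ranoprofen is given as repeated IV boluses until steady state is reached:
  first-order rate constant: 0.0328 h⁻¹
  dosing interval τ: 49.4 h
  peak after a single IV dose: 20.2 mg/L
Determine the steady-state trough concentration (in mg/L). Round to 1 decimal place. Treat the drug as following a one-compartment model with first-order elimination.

5.0 mg/L

e^(−kτ) = e^(−0.03280 × 49.4) = 0.1978
Accumulation ratio R = 1 / (1 − e^(−kτ)) = 1 / (1 − 0.1978) = 1.247
Steady-state trough = C₀ × R × e^(−kτ) = 20.2 × 1.247 × 0.1978 = 4.982 mg/L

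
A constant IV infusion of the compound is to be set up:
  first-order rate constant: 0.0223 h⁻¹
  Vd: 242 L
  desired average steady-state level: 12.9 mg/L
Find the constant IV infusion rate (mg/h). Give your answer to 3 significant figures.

69.6 mg/h

CL = k × Vd = 0.02230 × 242 = 5.397 L/h
At steady state, infusion rate R₀ = Css × CL = 12.9 × 5.397 = 69.62 mg/h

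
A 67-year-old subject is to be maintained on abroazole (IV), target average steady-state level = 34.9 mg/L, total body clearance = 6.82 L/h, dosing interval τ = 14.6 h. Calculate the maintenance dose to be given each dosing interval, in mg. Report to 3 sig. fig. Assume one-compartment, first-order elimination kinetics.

3480 mg

At steady state, Dose/τ = Css × CL.
Dose = Css × CL × τ = 34.9 × 6.820 × 14.6 = 3475 mg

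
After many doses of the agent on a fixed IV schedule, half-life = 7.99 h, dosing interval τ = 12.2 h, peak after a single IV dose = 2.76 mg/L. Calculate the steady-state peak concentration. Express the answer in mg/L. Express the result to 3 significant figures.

k = ln2 / t½ = 0.693147 / 7.99 = 0.08675 h⁻¹
e^(−kτ) = e^(−0.08675 × 12.2) = 0.3470
Accumulation ratio R = 1 / (1 − e^(−kτ)) = 1 / (1 − 0.3470) = 1.531
Steady-state peak = C₀ × R = 2.76 × 1.531 = 4.226 mg/L

4.23 mg/L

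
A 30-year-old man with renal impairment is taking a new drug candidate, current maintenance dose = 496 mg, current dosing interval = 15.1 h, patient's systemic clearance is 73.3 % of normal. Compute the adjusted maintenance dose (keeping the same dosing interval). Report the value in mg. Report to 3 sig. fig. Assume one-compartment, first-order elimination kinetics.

364 mg

To keep the same average steady-state level, dosing rate must scale with clearance.
CL ratio = 73.3 / 100 = 0.7330
New dose (same interval) = 496 × 0.7330 = 363.6 mg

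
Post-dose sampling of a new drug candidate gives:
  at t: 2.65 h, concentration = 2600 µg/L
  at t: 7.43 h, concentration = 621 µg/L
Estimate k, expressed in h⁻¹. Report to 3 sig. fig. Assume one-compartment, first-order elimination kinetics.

0.300 h⁻¹

k = ln(C₁/C₂) / (t₂ − t₁) = ln(2600/621) / (7.43 − 2.65)
  = 1.432 / 4.780 = 0.2996 h⁻¹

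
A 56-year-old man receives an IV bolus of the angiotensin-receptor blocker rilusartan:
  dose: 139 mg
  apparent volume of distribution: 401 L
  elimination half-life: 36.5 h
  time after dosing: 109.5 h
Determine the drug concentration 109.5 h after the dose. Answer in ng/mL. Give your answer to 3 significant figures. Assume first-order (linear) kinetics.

C₀ = Dose / Vd = 139.0 / 401 = 0.3466 mg/L
k = ln2 / t½ = 0.693147 / 36.5 = 0.01899 h⁻¹
t / t½ = 109.5 / 36.5 = 3 half-lives
C = C₀ × (1/2)^3 = 0.3466 × 0.1250 = 0.04333 mg/L
Convert: 0.04333 mg/L × 1000 = 43.33 ng/mL

43.3 ng/mL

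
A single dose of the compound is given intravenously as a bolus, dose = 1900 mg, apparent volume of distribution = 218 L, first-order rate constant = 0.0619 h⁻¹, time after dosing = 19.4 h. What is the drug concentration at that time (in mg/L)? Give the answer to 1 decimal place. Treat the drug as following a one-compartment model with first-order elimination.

C₀ = Dose / Vd = 1900 / 218 = 8.716 mg/L
C = C₀ · e^(−k·t) = 8.716 × e^(−0.06190 × 19.4)
  = 8.716 × 0.3009 = 2.623 mg/L

2.6 mg/L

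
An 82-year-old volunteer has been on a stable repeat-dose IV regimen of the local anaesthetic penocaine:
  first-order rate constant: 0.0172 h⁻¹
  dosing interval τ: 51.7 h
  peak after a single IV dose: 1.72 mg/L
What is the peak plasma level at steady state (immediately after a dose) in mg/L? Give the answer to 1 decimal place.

e^(−kτ) = e^(−0.01720 × 51.7) = 0.4110
Accumulation ratio R = 1 / (1 − e^(−kτ)) = 1 / (1 − 0.4110) = 1.698
Steady-state peak = C₀ × R = 1.72 × 1.698 = 2.921 mg/L

2.9 mg/L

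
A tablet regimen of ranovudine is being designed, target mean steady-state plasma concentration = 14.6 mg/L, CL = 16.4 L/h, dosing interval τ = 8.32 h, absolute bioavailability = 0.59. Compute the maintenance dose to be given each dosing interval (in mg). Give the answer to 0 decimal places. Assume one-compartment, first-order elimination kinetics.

At steady state, F × (Dose/τ) = Css × CL.
Dose = Css × CL × τ / F = 14.6 × 16.40 × 8.32 / 0.59 = 3377 mg

3377 mg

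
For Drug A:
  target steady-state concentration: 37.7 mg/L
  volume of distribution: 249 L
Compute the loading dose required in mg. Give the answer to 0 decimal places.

LD = Css × Vd = 37.7 × 249 = 9387 mg

9387 mg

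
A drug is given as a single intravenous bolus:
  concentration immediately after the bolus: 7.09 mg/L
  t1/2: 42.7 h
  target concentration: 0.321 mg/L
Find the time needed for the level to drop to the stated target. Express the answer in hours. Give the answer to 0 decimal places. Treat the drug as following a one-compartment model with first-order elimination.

k = ln2 / t½ = 0.693147 / 42.7 = 0.01623 h⁻¹
t = ln(C₀ / C) / k = ln(7.090 / 0.321) / 0.01623
  = ln(22.09) / 0.01623 = 3.095 / 0.01623 = 190.7 h

191 h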